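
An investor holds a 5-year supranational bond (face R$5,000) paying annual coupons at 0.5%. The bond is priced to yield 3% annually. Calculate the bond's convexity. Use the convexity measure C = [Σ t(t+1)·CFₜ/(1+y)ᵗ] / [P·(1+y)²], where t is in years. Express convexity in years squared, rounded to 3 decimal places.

27.878

With y = 0.03:
  t   CF        PV=CF/(1+0.03)^t    t·PV        t(t+1)·PV
  1        25.00        24.2718        24.2718          48.5437
  2        25.00        23.5649        47.1298         141.3894
  3        25.00        22.8785        68.6356         274.5425
  4        25.00        22.2122        88.8487         444.2435
  5     5,025.00     4,334.6091    21,673.0457     130,038.2742
  Σ                  4,427.5366    21,901.9317     130,946.9933
P = 4,427.5366.
Convexity = Σ t(t+1)·PV / [P·(1+y)²] = 130,946.9933 / (4,427.5366 × 1.060900) = 27.87783.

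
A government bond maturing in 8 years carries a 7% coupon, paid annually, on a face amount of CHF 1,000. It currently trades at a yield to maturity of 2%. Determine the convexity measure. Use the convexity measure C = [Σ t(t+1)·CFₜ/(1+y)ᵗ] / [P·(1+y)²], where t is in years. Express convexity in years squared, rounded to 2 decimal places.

53.68

With y = 0.02:
  t   CF        PV=CF/(1+0.02)^t    t·PV        t(t+1)·PV
  1        70.00        68.6275        68.6275         137.2549
  2        70.00        67.2818       134.5636         403.6909
  3        70.00        65.9626       197.8877         791.5508
  4        70.00        64.6692       258.6767       1,293.3836
  5        70.00        63.4012       317.0058       1,902.0347
  6        70.00        62.1580       372.9480       2,610.6359
  7        70.00        60.9392       426.5745       3,412.5959
  8     1,070.00       913.2347     7,305.8776      65,752.8982
  Σ                  1,366.2741     9,082.1613      76,304.0448
P = 1,366.2741.
Convexity = Σ t(t+1)·PV / [P·(1+y)²] = 76,304.0448 / (1,366.2741 × 1.040400) = 53.67961.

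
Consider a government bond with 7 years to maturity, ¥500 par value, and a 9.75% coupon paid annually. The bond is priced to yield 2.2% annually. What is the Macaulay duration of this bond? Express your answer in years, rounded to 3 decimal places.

5.698 years

Periodic yield y = 0.022. Discount each cash flow and weight by its year:
  t   CF        PV=CF/(1+0.022)^t    t·PV
  1        48.75        47.7006        47.7006
  2        48.75        46.6738        93.3475
  3        48.75        45.6690       137.0071
  4        48.75        44.6860       178.7438
  5        48.75        43.7240       218.6201
  6        48.75        42.7828       256.6968
  7       548.75       471.2141     3,298.4986
  Σ                    742.4503     4,230.6146
Price P = Σ PV = 742.4503.
Macaulay duration = Σ(t·PV) / P = 4,230.6146 / 742.4503 = 5.69818 years.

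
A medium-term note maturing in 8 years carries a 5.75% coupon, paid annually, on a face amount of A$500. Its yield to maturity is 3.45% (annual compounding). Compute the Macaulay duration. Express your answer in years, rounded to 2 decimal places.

Periodic yield y = 0.0345. Discount each cash flow and weight by its year:
  t   CF        PV=CF/(1+0.0345)^t    t·PV
  1        28.75        27.7912        27.7912
  2        28.75        26.8644        53.7288
  3        28.75        25.9685        77.9054
  4        28.75        25.1024       100.4097
  5        28.75        24.2653       121.3264
  6        28.75        23.4561       140.7363
  7        28.75        22.6738       158.7166
  8       528.75       403.0941     3,224.7526
  Σ                    579.2157     3,905.3671
Price P = Σ PV = 579.2157.
Macaulay duration = Σ(t·PV) / P = 3,905.3671 / 579.2157 = 6.74251 years.

6.74 years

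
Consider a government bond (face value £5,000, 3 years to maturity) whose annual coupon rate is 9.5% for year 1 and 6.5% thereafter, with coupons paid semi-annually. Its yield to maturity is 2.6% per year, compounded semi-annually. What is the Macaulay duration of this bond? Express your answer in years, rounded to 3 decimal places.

2.735 years

Periodic yield y = 0.013. Discount each cash flow and weight by its period:
  t   CF        PV=CF/(1+0.013)^t    t·PV
  1       237.50       234.4521       234.4521
  2       237.50       231.4434       462.8867
  3       162.50       156.3238       468.9713
  4       162.50       154.3176       617.2706
  5       162.50       152.3373       761.6863
  6     5,162.50     4,777.5297    28,665.1780
  Σ                  5,706.4038    31,210.4450
Price P = Σ PV = 5,706.4038.
Macaulay duration = Σ(t·PV) / P = 31,210.4450 / 5,706.4038 = 5.46937 half-year periods.
In years: 5.46937 / 2 = 2.73469 years.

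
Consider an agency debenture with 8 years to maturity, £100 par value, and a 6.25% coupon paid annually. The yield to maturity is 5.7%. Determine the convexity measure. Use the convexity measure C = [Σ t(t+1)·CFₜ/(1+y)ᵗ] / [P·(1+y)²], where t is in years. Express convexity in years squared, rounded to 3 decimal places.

With y = 0.057:
  t   CF        PV=CF/(1+0.057)^t    t·PV        t(t+1)·PV
  1         6.25         5.9130         5.9130          11.8259
  2         6.25         5.5941        11.1882          33.5646
  3         6.25         5.2924        15.8773          63.5092
  4         6.25         5.0070        20.0281         100.1406
  5         6.25         4.7370        23.6851         142.1106
  6         6.25         4.4816        26.8894         188.2259
  7         6.25         4.2399        29.6793         237.4341
  8       106.25        68.1913       545.5305       4,909.7744
  Σ                    103.4563       678.7908       5,686.5852
P = 103.4563.
Convexity = Σ t(t+1)·PV / [P·(1+y)²] = 5,686.5852 / (103.4563 × 1.117249) = 49.19768.

49.198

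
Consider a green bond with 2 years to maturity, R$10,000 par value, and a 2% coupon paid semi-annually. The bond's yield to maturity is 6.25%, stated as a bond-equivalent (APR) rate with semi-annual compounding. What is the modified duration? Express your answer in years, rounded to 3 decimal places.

Periodic yield y = 0.03125. First find Macaulay duration:
  t   CF        PV=CF/(1+0.03125)^t    t·PV
  1       100.00        96.9697        96.9697
  2       100.00        94.0312       188.0624
  3       100.00        91.1818       273.5454
  4    10,100.00     8,930.2893    35,721.1571
  Σ                  9,212.4720    36,279.7347
P = 9,212.4720; Macaulay duration = 36,279.7347 / 9,212.4720 = 3.93811 half-year periods = 1.96906 years.
Modified duration = D_Mac / (1 + y) = 1.96906 / 1.03125 = 1.90939 years.

1.909 years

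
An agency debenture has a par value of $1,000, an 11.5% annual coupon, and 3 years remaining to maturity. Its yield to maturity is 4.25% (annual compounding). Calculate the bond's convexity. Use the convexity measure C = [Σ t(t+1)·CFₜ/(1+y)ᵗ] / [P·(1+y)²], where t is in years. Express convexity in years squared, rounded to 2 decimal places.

9.71

With y = 0.0425:
  t   CF        PV=CF/(1+0.0425)^t    t·PV        t(t+1)·PV
  1       115.00       110.3118       110.3118         220.6235
  2       115.00       105.8146       211.6293         634.8878
  3     1,115.00       984.1169     2,952.3506      11,809.4024
  Σ                  1,200.2432     3,274.2916      12,664.9137
P = 1,200.2432.
Convexity = Σ t(t+1)·PV / [P·(1+y)²] = 12,664.9137 / (1,200.2432 × 1.086806) = 9.70914.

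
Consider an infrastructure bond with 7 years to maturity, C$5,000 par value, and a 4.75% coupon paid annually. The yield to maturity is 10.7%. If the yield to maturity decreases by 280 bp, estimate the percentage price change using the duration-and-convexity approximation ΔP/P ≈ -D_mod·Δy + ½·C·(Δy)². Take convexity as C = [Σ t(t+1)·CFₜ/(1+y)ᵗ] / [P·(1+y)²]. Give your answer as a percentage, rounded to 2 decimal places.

+16.42%

With y = 0.107:
  t   CF        PV=CF/(1+0.107)^t    t·PV        t(t+1)·PV
  1       237.50       214.5438       214.5438         429.0876
  2       237.50       193.8065       387.6130       1,162.8391
  3       237.50       175.0736       525.2209       2,100.8836
  4       237.50       158.1514       632.6057       3,163.0287
  5       237.50       142.8649       714.3244       4,285.9467
  6       237.50       129.0559       774.3354       5,420.3481
  7     5,237.50     2,570.9326    17,996.5281     143,972.2251
  Σ                  3,584.4288    21,245.1715     160,534.3589
P = 3,584.4288; D_Mac = 5.92707 yrs; D_mod = 5.35418 yrs; C = 36.54709.
Duration effect: -5.35418 × (-0.028) = +0.149917
Convexity effect: 0.5 × 36.54709 × (-0.028)² = +0.0143265
ΔP/P ≈ +0.149917 + 0.0143265 = +0.164243 = +16.4243%.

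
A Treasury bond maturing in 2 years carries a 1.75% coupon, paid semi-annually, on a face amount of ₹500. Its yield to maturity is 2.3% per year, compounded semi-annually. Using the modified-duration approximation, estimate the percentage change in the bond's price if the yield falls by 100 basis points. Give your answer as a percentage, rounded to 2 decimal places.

Periodic yield y = 0.0115. Modified duration first:
  t   CF        PV=CF/(1+0.0115)^t    t·PV
  1        4.375         4.3253         4.3253
  2        4.375         4.2761         8.5522
  3        4.375         4.2275        12.6824
  4      504.375       481.8257     1,927.3030
  Σ                    494.6546     1,952.8628
P = 494.6546; D_Mac = 3.94793 half-year periods = 1.97397 yrs; D_mod = 1.97397/(1+0.0115) = 1.95152 yrs.
ΔP/P ≈ -D_mod · Δy = -1.95152 × (-0.01) = +0.019515 = +1.9515%.

+1.95%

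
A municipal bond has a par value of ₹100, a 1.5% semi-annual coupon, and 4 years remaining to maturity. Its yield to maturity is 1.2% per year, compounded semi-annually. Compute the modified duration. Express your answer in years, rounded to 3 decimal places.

3.875 years

Periodic yield y = 0.006. First find Macaulay duration:
  t   CF        PV=CF/(1+0.006)^t    t·PV
  1         0.75         0.7455         0.7455
  2         0.75         0.7411         1.4822
  3         0.75         0.7367         2.2100
  4         0.75         0.7323         2.9291
  5         0.75         0.7279         3.6395
  6         0.75         0.7236         4.3413
  7         0.75         0.7192         5.0347
  8       100.75        96.0420       768.3360
  Σ                    101.1682       788.7183
P = 101.1682; Macaulay duration = 788.7183 / 101.1682 = 7.79611 half-year periods = 3.89805 years.
Modified duration = D_Mac / (1 + y) = 3.89805 / 1.006 = 3.87480 years.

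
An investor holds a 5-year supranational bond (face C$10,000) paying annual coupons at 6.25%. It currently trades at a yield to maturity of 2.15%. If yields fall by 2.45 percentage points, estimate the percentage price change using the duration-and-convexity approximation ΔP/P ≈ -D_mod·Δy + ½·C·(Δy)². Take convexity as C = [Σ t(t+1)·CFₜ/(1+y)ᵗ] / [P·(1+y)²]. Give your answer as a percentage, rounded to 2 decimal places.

With y = 0.0215:
  t   CF        PV=CF/(1+0.0215)^t    t·PV        t(t+1)·PV
  1       625.00       611.8453       611.8453       1,223.6907
  2       625.00       598.9675     1,197.9350       3,593.8051
  3       625.00       586.3608     1,759.0823       7,036.3292
  4       625.00       574.0194     2,296.0774      11,480.3870
  5    10,625.00     9,552.9407    47,764.7037     286,588.2223
  Σ                 11,924.1337    53,629.6438     309,922.4344
P = 11,924.1337; D_Mac = 4.49757 yrs; D_mod = 4.40291 yrs; C = 24.90861.
Duration effect: -4.40291 × (-0.0245) = +0.107871
Convexity effect: 0.5 × 24.90861 × (-0.0245)² = +0.0074757
ΔP/P ≈ +0.107871 + 0.0074757 = +0.115347 = +11.5347%.

+11.53%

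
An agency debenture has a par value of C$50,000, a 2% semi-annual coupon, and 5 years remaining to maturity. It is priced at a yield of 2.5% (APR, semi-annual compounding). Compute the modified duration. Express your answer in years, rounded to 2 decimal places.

Periodic yield y = 0.0125. First find Macaulay duration:
  t   CF        PV=CF/(1+0.0125)^t    t·PV
  1       500.00       493.8272       493.8272
  2       500.00       487.7305       975.4611
  3       500.00       481.7092     1,445.1275
  4       500.00       475.7621     1,903.0486
  5       500.00       469.8885     2,349.4427
  6       500.00       464.0874     2,784.5246
  7       500.00       458.3580     3,208.5057
  8       500.00       452.6992     3,621.5938
  9       500.00       447.1103     4,023.9931
  10   50,500.00    44,600.6368   446,006.3677
  Σ                 48,831.8093   466,811.8919
P = 48,831.8093; Macaulay duration = 466,811.8919 / 48,831.8093 = 9.55959 half-year periods = 4.77979 years.
Modified duration = D_Mac / (1 + y) = 4.77979 / 1.0125 = 4.72078 years.

4.72 years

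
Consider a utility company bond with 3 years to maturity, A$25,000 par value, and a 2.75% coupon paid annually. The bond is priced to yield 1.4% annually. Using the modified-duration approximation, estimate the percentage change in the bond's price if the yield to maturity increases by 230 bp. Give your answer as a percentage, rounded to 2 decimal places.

-6.63%

Periodic yield y = 0.014. Modified duration first:
  t   CF        PV=CF/(1+0.014)^t    t·PV
  1       687.50       678.0079       678.0079
  2       687.50       668.6468     1,337.2937
  3    25,687.50    24,638.1432    73,914.4295
  Σ                 25,984.7979    75,929.7310
P = 25,984.7979; D_Mac = 2.92208 yrs; D_mod = 2.92208/(1+0.014) = 2.88174 yrs.
ΔP/P ≈ -D_mod · Δy = -2.88174 × (+0.023) = -0.066280 = -6.6280%.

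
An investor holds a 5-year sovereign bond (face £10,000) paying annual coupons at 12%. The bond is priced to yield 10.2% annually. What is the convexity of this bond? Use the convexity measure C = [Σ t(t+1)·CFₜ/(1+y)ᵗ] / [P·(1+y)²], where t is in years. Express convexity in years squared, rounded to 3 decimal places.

18.652

With y = 0.102:
  t   CF        PV=CF/(1+0.102)^t    t·PV        t(t+1)·PV
  1     1,200.00     1,088.9292     1,088.9292       2,177.8584
  2     1,200.00       988.1390     1,976.2781       5,928.8342
  3     1,200.00       896.6779     2,690.0337      10,760.1347
  4     1,200.00       813.6823     3,254.7292      16,273.6460
  5    11,200.00     6,891.4411    34,457.2056     206,743.2337
  Σ                 10,678.8696    43,467.1758     241,883.7070
P = 10,678.8696.
Convexity = Σ t(t+1)·PV / [P·(1+y)²] = 241,883.7070 / (10,678.8696 × 1.214404) = 18.65169.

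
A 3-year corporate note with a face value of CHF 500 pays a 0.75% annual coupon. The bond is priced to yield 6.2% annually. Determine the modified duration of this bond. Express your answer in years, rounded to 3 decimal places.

2.802 years

Periodic yield y = 0.062. First find Macaulay duration:
  t   CF        PV=CF/(1+0.062)^t    t·PV
  1         3.75         3.5311         3.5311
  2         3.75         3.3249         6.6499
  3       503.75       420.5731     1,261.7194
  Σ                    427.4291     1,271.9003
P = 427.4291; Macaulay duration = 1,271.9003 / 427.4291 = 2.97570 years.
Modified duration = D_Mac / (1 + y) = 2.97570 / 1.062 = 2.80198 years.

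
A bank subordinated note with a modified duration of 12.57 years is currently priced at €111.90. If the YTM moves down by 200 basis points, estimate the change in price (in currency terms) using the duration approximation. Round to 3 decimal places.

Duration approximation: ΔP/P ≈ -D_mod · Δy = -12.57 × (-0.02) = +0.251400.
ΔP ≈ 111.90 × (+0.251400) = +28.13166.

+€28.132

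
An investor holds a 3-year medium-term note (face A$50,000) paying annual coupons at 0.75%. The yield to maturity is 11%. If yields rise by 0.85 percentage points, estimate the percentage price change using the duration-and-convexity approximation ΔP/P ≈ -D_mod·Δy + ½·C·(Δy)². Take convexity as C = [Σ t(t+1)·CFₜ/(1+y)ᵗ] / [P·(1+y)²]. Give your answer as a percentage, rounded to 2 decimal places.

-2.24%

With y = 0.11:
  t   CF        PV=CF/(1+0.11)^t    t·PV        t(t+1)·PV
  1       375.00       337.8378       337.8378         675.6757
  2       375.00       304.3584       608.7168       1,826.1505
  3    50,375.00    36,833.7658   110,501.2975     442,005.1900
  Σ                 37,475.9621   111,447.8522     444,507.0161
P = 37,475.9621; D_Mac = 2.97385 yrs; D_mod = 2.67914 yrs; C = 9.62675.
Duration effect: -2.67914 × (+0.0085) = -0.022773
Convexity effect: 0.5 × 9.62675 × (0.0085)² = +0.0003478
ΔP/P ≈ -0.022773 + 0.0003478 = -0.022425 = -2.2425%.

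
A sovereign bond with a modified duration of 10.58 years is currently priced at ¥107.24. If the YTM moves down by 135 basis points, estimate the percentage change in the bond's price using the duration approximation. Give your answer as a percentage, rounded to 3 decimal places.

+14.283%

Duration approximation: ΔP/P ≈ -D_mod · Δy = -10.58 × (-0.0135) = +0.142830.
As a percentage: +14.2830%.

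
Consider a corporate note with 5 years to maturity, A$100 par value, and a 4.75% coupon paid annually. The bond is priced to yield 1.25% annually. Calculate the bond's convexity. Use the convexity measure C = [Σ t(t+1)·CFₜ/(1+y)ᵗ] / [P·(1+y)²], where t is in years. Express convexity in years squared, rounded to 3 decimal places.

26.174

With y = 0.0125:
  t   CF        PV=CF/(1+0.0125)^t    t·PV        t(t+1)·PV
  1         4.75         4.6914         4.6914           9.3827
  2         4.75         4.6334         9.2669          27.8006
  3         4.75         4.5762        13.7287          54.9148
  4         4.75         4.5197        18.0790          90.3948
  5       104.75        98.4416       492.2082       2,953.2494
  Σ                    116.8624       537.9741       3,135.7424
P = 116.8624.
Convexity = Σ t(t+1)·PV / [P·(1+y)²] = 3,135.7424 / (116.8624 × 1.025156) = 26.17432.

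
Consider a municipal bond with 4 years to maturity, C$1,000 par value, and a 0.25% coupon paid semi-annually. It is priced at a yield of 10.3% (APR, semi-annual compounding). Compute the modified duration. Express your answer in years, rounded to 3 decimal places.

Periodic yield y = 0.0515. First find Macaulay duration:
  t   CF        PV=CF/(1+0.0515)^t    t·PV
  1         1.25         1.1888         1.1888
  2         1.25         1.1306         2.2611
  3         1.25         1.0752         3.2255
  4         1.25         1.0225         4.0901
  5         1.25         0.9724         4.8622
  6         1.25         0.9248         5.5489
  7         1.25         0.8795         6.1566
  8     1,001.25       669.9900     5,359.9199
  Σ                    677.1838     5,387.2532
P = 677.1838; Macaulay duration = 5,387.2532 / 677.1838 = 7.95538 half-year periods = 3.97769 years.
Modified duration = D_Mac / (1 + y) = 3.97769 / 1.0515 = 3.78287 years.

3.783 years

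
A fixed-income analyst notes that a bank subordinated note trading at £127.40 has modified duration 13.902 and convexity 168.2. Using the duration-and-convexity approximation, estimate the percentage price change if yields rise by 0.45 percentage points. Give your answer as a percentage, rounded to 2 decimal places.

-6.09%

Duration effect: -D_mod·Δy = -13.902 × (+0.0045) = -0.062559
Convexity effect: ½·C·(Δy)² = 0.5 × 168.2 × (0.0045)² = +0.001703025
ΔP/P ≈ -0.062559 + 0.001703025 = -0.060855975
= -6.0855975%.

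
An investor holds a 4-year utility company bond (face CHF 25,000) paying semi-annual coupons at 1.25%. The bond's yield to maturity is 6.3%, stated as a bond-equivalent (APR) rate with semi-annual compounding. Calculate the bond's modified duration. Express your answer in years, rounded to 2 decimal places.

Periodic yield y = 0.0315. First find Macaulay duration:
  t   CF        PV=CF/(1+0.0315)^t    t·PV
  1       156.25       151.4784       151.4784
  2       156.25       146.8526       293.7051
  3       156.25       142.3680       427.1039
  4       156.25       138.0203       552.0814
  5       156.25       133.8055       669.0273
  6       156.25       129.7193       778.3159
  7       156.25       125.7579       880.3055
  8    25,156.25    19,628.7229   157,029.7830
  Σ                 20,596.7249   160,781.8007
P = 20,596.7249; Macaulay duration = 160,781.8007 / 20,596.7249 = 7.80618 half-year periods = 3.90309 years.
Modified duration = D_Mac / (1 + y) = 3.90309 / 1.0315 = 3.78390 years.

3.78 years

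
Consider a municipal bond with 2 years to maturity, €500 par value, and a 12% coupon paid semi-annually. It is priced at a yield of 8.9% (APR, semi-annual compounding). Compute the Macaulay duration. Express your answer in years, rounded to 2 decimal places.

1.84 years

Periodic yield y = 0.0445. Discount each cash flow and weight by its period:
  t   CF        PV=CF/(1+0.0445)^t    t·PV
  1        30.00        28.7219        28.7219
  2        30.00        27.4982        54.9964
  3        30.00        26.3267        78.9800
  4       530.00       445.2891     1,781.1565
  Σ                    527.8359     1,943.8548
Price P = Σ PV = 527.8359.
Macaulay duration = Σ(t·PV) / P = 1,943.8548 / 527.8359 = 3.68269 half-year periods.
In years: 3.68269 / 2 = 1.84134 years.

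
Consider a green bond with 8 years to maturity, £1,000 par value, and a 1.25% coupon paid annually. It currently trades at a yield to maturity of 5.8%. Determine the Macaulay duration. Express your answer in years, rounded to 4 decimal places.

7.5848 years

Periodic yield y = 0.058. Discount each cash flow and weight by its year:
  t   CF        PV=CF/(1+0.058)^t    t·PV
  1        12.50        11.8147        11.8147
  2        12.50        11.1671        22.3341
  3        12.50        10.5549        31.6646
  4        12.50         9.9763        39.9050
  5        12.50         9.4293        47.1467
  6        12.50         8.9124        53.4746
  7        12.50         8.4238        58.9669
  8     1,012.50       644.9257     5,159.4057
  Σ                    715.2043     5,424.7124
Price P = Σ PV = 715.2043.
Macaulay duration = Σ(t·PV) / P = 5,424.7124 / 715.2043 = 7.58484 years.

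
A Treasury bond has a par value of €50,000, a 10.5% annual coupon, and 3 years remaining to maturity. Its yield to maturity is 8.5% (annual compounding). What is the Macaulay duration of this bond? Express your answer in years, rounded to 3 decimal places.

2.731 years

Periodic yield y = 0.085. Discount each cash flow and weight by its year:
  t   CF        PV=CF/(1+0.085)^t    t·PV
  1     5,250.00     4,838.7097     4,838.7097
  2     5,250.00     4,459.6403     8,919.2805
  3    55,250.00    43,255.6724   129,767.0173
  Σ                 52,554.0224   143,525.0075
Price P = Σ PV = 52,554.0224.
Macaulay duration = Σ(t·PV) / P = 143,525.0075 / 52,554.0224 = 2.73100 years.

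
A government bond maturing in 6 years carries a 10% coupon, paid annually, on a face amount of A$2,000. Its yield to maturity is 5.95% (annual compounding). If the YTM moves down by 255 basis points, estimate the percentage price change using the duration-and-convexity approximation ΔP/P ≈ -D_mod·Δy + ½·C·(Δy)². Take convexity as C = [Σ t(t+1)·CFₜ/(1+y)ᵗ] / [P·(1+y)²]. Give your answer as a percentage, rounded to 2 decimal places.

With y = 0.0595:
  t   CF        PV=CF/(1+0.0595)^t    t·PV        t(t+1)·PV
  1       200.00       188.7683       188.7683         377.5366
  2       200.00       178.1673       356.3347       1,069.0040
  3       200.00       168.1617       504.4851       2,017.9405
  4       200.00       158.7180       634.8720       3,174.3598
  5       200.00       149.8046       749.0231       4,494.1384
  6     2,200.00     1,555.3098     9,331.8589      65,323.0125
  Σ                  2,398.9298    11,765.3420      76,455.9918
P = 2,398.9298; D_Mac = 4.90441 yrs; D_mod = 4.62899 yrs; C = 28.39174.
Duration effect: -4.62899 × (-0.0255) = +0.118039
Convexity effect: 0.5 × 28.39174 × (-0.0255)² = +0.0092309
ΔP/P ≈ +0.118039 + 0.0092309 = +0.127270 = +12.7270%.

+12.73%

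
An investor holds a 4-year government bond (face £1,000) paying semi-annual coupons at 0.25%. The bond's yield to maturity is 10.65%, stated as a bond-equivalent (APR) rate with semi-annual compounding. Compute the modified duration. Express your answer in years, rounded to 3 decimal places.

3.776 years

Periodic yield y = 0.05325. First find Macaulay duration:
  t   CF        PV=CF/(1+0.05325)^t    t·PV
  1         1.25         1.1868         1.1868
  2         1.25         1.1268         2.2536
  3         1.25         1.0698         3.2095
  4         1.25         1.0157         4.0630
  5         1.25         0.9644         4.8219
  6         1.25         0.9156         5.4938
  7         1.25         0.8693         6.0854
  8     1,001.25       661.1360     5,289.0878
  Σ                    668.2845     5,316.2018
P = 668.2845; Macaulay duration = 5,316.2018 / 668.2845 = 7.95500 half-year periods = 3.97750 years.
Modified duration = D_Mac / (1 + y) = 3.97750 / 1.05325 = 3.77641 years.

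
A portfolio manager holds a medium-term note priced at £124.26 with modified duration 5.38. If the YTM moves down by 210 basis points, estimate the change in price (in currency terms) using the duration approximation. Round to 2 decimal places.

Duration approximation: ΔP/P ≈ -D_mod · Δy = -5.38 × (-0.021) = +0.112980.
ΔP ≈ 124.26 × (+0.112980) = +14.0388948.

+£14.04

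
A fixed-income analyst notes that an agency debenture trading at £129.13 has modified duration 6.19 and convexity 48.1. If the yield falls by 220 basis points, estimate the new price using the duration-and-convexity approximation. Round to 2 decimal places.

£148.22

Duration effect: -D_mod·Δy = -6.19 × (-0.022) = +0.136180
Convexity effect: ½·C·(Δy)² = 0.5 × 48.1 × (-0.022)² = +0.0116402
ΔP/P ≈ +0.136180 + 0.0116402 = +0.1478202
New price ≈ 129.13 × (1 + 0.1478202) = 148.218022426.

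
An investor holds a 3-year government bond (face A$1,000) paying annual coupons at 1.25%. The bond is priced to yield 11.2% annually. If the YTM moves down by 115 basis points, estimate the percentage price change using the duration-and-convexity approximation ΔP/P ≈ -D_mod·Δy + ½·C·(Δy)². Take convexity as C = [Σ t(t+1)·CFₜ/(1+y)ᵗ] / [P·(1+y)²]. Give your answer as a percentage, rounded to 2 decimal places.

With y = 0.112:
  t   CF        PV=CF/(1+0.112)^t    t·PV        t(t+1)·PV
  1        12.50        11.2410        11.2410          22.4820
  2        12.50        10.1088        20.2176          60.6529
  3     1,012.50       736.3439     2,209.0316       8,836.1263
  Σ                    757.6937     2,240.4902       8,919.2613
P = 757.6937; D_Mac = 2.95699 yrs; D_mod = 2.65916 yrs; C = 9.51975.
Duration effect: -2.65916 × (-0.0115) = +0.030580
Convexity effect: 0.5 × 9.51975 × (-0.0115)² = +0.0006295
ΔP/P ≈ +0.030580 + 0.0006295 = +0.031210 = +3.1210%.

+3.12%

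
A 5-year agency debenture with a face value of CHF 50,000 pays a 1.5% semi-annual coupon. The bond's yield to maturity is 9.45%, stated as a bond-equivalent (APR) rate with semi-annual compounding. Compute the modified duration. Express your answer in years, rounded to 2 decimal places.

Periodic yield y = 0.04725. First find Macaulay duration:
  t   CF        PV=CF/(1+0.04725)^t    t·PV
  1       375.00       358.0807       358.0807
  2       375.00       341.9247       683.8495
  3       375.00       326.4977       979.4932
  4       375.00       311.7667     1,247.0670
  5       375.00       297.7004     1,488.5020
  6       375.00       284.2687     1,705.6122
  7       375.00       271.4430     1,900.1012
  8       375.00       259.1960     2,073.5681
  9       375.00       247.5016     2,227.5141
  10   50,375.00    31,747.6343   317,476.3428
  Σ                 34,446.0139   330,140.1308
P = 34,446.0139; Macaulay duration = 330,140.1308 / 34,446.0139 = 9.58428 half-year periods = 4.79214 years.
Modified duration = D_Mac / (1 + y) = 4.79214 / 1.04725 = 4.57593 years.

4.58 years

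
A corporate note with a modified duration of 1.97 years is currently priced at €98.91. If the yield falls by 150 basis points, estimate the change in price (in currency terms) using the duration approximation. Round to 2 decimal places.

Duration approximation: ΔP/P ≈ -D_mod · Δy = -1.97 × (-0.015) = +0.029550.
ΔP ≈ 98.91 × (+0.029550) = +2.9227905.

+€2.92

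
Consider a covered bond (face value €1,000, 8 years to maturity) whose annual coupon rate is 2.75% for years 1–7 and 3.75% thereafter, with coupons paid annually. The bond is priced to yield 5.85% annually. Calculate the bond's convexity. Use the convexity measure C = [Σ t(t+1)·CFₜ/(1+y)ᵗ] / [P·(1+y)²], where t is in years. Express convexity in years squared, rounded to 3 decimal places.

55.783

With y = 0.0585:
  t   CF        PV=CF/(1+0.0585)^t    t·PV        t(t+1)·PV
  1        27.50        25.9802        25.9802          51.9603
  2        27.50        24.5443        49.0886         147.2659
  3        27.50        23.1878        69.5635         278.2540
  4        27.50        21.9063        87.6252         438.1262
  5        27.50        20.6956       103.4781         620.8685
  6        27.50        19.5518       117.3110         821.1771
  7        27.50        18.4713       129.2989       1,034.3909
  8     1,037.50       658.3566     5,266.8530      47,401.6766
  Σ                    812.6940     5,849.1984      50,793.7195
P = 812.6940.
Convexity = Σ t(t+1)·PV / [P·(1+y)²] = 50,793.7195 / (812.6940 × 1.120422) = 55.78292.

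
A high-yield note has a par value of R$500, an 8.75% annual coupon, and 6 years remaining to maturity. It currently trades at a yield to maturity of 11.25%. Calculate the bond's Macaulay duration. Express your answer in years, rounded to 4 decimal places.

Periodic yield y = 0.1125. Discount each cash flow and weight by its year:
  t   CF        PV=CF/(1+0.1125)^t    t·PV
  1        43.75        39.3258        39.3258
  2        43.75        35.3491        70.6981
  3        43.75        31.7744        95.3233
  4        43.75        28.5613       114.2452
  5        43.75        25.6731       128.3654
  6       543.75       286.8132     1,720.8793
  Σ                    447.4970     2,168.8372
Price P = Σ PV = 447.4970.
Macaulay duration = Σ(t·PV) / P = 2,168.8372 / 447.4970 = 4.84660 years.

4.8466 years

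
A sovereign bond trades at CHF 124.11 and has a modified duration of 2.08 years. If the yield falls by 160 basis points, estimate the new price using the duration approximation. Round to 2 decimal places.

CHF 128.24

Duration approximation: ΔP/P ≈ -D_mod · Δy = -2.08 × (-0.016) = +0.033280.
New price ≈ 124.11 × (1 + 0.033280) = 128.2403808.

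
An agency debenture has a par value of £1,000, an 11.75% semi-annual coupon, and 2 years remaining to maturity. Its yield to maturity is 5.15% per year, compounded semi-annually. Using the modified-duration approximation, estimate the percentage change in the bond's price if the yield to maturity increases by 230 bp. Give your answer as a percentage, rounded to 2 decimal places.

-4.15%

Periodic yield y = 0.02575. Modified duration first:
  t   CF        PV=CF/(1+0.02575)^t    t·PV
  1        58.75        57.2752        57.2752
  2        58.75        55.8374       111.6747
  3        58.75        54.4356       163.3069
  4     1,058.75       956.3730     3,825.4921
  Σ                  1,123.9212     4,157.7489
P = 1,123.9212; D_Mac = 3.69932 half-year periods = 1.84966 yrs; D_mod = 1.84966/(1+0.02575) = 1.80323 yrs.
ΔP/P ≈ -D_mod · Δy = -1.80323 × (+0.023) = -0.041474 = -4.1474%.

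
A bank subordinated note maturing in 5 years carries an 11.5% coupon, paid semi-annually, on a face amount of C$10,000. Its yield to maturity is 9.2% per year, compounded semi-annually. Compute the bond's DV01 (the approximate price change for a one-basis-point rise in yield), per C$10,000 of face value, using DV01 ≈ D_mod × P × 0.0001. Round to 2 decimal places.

Periodic yield y = 0.046.
  t   CF        PV=CF/(1+0.046)^t    t·PV
  1       575.00       549.7132       549.7132
  2       575.00       525.5384     1,051.0769
  3       575.00       502.4268     1,507.2804
  4       575.00       480.3315     1,921.3262
  5       575.00       459.2080     2,296.0399
  6       575.00       439.0134     2,634.0802
  7       575.00       419.7068     2,937.9479
  8       575.00       401.2494     3,209.9950
  9       575.00       383.6036     3,452.4325
  10   10,575.00     6,744.7139    67,447.1388
  Σ                 10,905.5050    87,007.0308
P = 10,905.5050; D_Mac = 7.97827 half-year periods = 3.98913 yrs; D_mod = 3.81370 yrs.
DV01 ≈ 3.81370 × 10,905.5050 × 0.0001 = 4.159036.

C$4.16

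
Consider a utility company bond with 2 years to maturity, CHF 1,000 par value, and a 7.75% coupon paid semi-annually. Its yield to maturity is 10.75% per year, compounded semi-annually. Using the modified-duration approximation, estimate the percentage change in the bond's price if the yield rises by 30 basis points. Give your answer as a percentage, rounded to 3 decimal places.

-0.537%

Periodic yield y = 0.05375. Modified duration first:
  t   CF        PV=CF/(1+0.05375)^t    t·PV
  1        38.75        36.7734        36.7734
  2        38.75        34.8977        69.7954
  3        38.75        33.1176        99.3528
  4     1,038.75       842.4821     3,369.9284
  Σ                    947.2708     3,575.8500
P = 947.2708; D_Mac = 3.77490 half-year periods = 1.88745 yrs; D_mod = 1.88745/(1+0.05375) = 1.79117 yrs.
ΔP/P ≈ -D_mod · Δy = -1.79117 × (+0.003) = -0.005374 = -0.5374%.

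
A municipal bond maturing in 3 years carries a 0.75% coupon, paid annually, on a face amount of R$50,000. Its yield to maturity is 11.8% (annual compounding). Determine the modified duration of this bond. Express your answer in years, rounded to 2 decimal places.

Periodic yield y = 0.118. First find Macaulay duration:
  t   CF        PV=CF/(1+0.118)^t    t·PV
  1       375.00       335.4204       335.4204
  2       375.00       300.0182       600.0365
  3    50,375.00    36,048.7034   108,146.1102
  Σ                 36,684.1420   109,081.5670
P = 36,684.1420; Macaulay duration = 109,081.5670 / 36,684.1420 = 2.97353 years.
Modified duration = D_Mac / (1 + y) = 2.97353 / 1.118 = 2.65969 years.

2.66 years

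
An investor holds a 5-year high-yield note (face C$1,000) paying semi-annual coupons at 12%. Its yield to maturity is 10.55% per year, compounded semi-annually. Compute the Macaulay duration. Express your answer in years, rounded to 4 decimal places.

3.9337 years

Periodic yield y = 0.05275. Discount each cash flow and weight by its period:
  t   CF        PV=CF/(1+0.05275)^t    t·PV
  1        60.00        56.9936        56.9936
  2        60.00        54.1378       108.2756
  3        60.00        51.4251       154.2754
  4        60.00        48.8484       195.3936
  5        60.00        46.4007       232.0037
  6        60.00        44.0758       264.4545
  7        60.00        41.8673       293.0708
  8        60.00        39.7694       318.1554
  9        60.00        37.7767       339.9903
  10    1,060.00       633.9476     6,339.4760
  Σ                  1,055.2424     8,302.0890
Price P = Σ PV = 1,055.2424.
Macaulay duration = Σ(t·PV) / P = 8,302.0890 / 1,055.2424 = 7.86747 half-year periods.
In years: 7.86747 / 2 = 3.93374 years.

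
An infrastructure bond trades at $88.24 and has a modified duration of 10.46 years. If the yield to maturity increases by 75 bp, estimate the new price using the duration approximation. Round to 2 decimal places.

$81.32

Duration approximation: ΔP/P ≈ -D_mod · Δy = -10.46 × (+0.0075) = -0.078450.
New price ≈ 88.24 × (1 - 0.078450) = 81.317572.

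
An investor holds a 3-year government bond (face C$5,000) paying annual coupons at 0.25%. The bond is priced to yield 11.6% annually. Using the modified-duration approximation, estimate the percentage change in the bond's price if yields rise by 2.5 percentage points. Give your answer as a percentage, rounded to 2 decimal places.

-6.70%

Periodic yield y = 0.116. Modified duration first:
  t   CF        PV=CF/(1+0.116)^t    t·PV
  1        12.50        11.2007        11.2007
  2        12.50        10.0365        20.0730
  3     5,012.50     3,606.2996    10,818.8988
  Σ                  3,627.5368    10,850.1724
P = 3,627.5368; D_Mac = 2.99106 yrs; D_mod = 2.99106/(1+0.116) = 2.68016 yrs.
ΔP/P ≈ -D_mod · Δy = -2.68016 × (+0.025) = -0.067004 = -6.7004%.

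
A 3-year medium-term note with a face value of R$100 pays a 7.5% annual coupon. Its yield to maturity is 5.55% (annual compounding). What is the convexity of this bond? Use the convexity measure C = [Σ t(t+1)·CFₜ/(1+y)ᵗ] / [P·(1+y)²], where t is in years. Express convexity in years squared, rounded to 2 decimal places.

9.82

With y = 0.0555:
  t   CF        PV=CF/(1+0.0555)^t    t·PV        t(t+1)·PV
  1         7.50         7.1056         7.1056          14.2113
  2         7.50         6.7320        13.4640          40.3921
  3       107.50        91.4184       274.2553       1,097.0211
  Σ                    105.2561       294.8249       1,151.6245
P = 105.2561.
Convexity = Σ t(t+1)·PV / [P·(1+y)²] = 1,151.6245 / (105.2561 × 1.114080) = 9.82081.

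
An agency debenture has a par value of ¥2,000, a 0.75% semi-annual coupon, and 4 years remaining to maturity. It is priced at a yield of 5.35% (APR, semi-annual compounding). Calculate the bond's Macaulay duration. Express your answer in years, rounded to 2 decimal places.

Periodic yield y = 0.02675. Discount each cash flow and weight by its period:
  t   CF        PV=CF/(1+0.02675)^t    t·PV
  1         7.50         7.3046         7.3046
  2         7.50         7.1143        14.2286
  3         7.50         6.9289        20.7868
  4         7.50         6.7484        26.9937
  5         7.50         6.5726        32.8630
  6         7.50         6.4014        38.4082
  7         7.50         6.2346        43.6422
  8     2,007.50     1,625.3162    13,002.5295
  Σ                  1,672.6210    13,186.7567
Price P = Σ PV = 1,672.6210.
Macaulay duration = Σ(t·PV) / P = 13,186.7567 / 1,672.6210 = 7.88389 half-year periods.
In years: 7.88389 / 2 = 3.94194 years.

3.94 years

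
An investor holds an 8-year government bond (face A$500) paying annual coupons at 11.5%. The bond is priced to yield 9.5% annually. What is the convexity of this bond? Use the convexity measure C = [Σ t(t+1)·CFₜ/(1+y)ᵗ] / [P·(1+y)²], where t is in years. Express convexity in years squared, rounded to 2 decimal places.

38.13

With y = 0.095:
  t   CF        PV=CF/(1+0.095)^t    t·PV        t(t+1)·PV
  1        57.50        52.5114        52.5114         105.0228
  2        57.50        47.9556        95.9113         287.7338
  3        57.50        43.7951       131.3853         525.5412
  4        57.50        39.9955       159.9821         799.9104
  5        57.50        36.5256       182.6280       1,095.7677
  6        57.50        33.3567       200.1402       1,400.9816
  7        57.50        30.4627       213.2392       1,705.9136
  8       557.50       269.7317     2,157.8532      19,420.6792
  Σ                    554.3344     3,193.6507      25,341.5503
P = 554.3344.
Convexity = Σ t(t+1)·PV / [P·(1+y)²] = 25,341.5503 / (554.3344 × 1.199025) = 38.12704.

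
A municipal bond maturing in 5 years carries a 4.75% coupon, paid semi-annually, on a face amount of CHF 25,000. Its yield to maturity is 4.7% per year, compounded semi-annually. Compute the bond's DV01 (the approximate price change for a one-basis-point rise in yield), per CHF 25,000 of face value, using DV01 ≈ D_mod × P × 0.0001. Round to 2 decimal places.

Periodic yield y = 0.0235.
  t   CF        PV=CF/(1+0.0235)^t    t·PV
  1       593.75       580.1172       580.1172
  2       593.75       566.7975     1,133.5950
  3       593.75       553.7836     1,661.3508
  4       593.75       541.0685     2,164.2739
  5       593.75       528.6453     2,643.2266
  6       593.75       516.5074     3,099.0443
  7       593.75       504.6482     3,532.5371
  8       593.75       493.0612     3,944.4898
  9       593.75       481.7403     4,335.6629
  10   25,593.75    20,288.7576   202,887.5760
  Σ                 25,055.1268   225,981.8737
P = 25,055.1268; D_Mac = 9.01939 half-year periods = 4.50969 yrs; D_mod = 4.40615 yrs.
DV01 ≈ 4.40615 × 25,055.1268 × 0.0001 = 11.039662.

CHF 11.04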